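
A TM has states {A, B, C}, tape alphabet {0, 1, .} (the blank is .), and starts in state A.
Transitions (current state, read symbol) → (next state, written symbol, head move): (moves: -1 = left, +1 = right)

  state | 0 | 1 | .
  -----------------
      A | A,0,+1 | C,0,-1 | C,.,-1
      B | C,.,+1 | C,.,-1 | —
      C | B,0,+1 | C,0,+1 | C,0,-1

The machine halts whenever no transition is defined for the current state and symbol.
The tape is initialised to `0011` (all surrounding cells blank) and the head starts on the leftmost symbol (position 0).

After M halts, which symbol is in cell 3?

0

state=A head=0 tape=[0]011...   (A,0)→(A,0,+1)
state=A head=1 tape=0[0]11...   (A,0)→(A,0,+1)
state=A head=2 tape=00[1]1...   (A,1)→(C,0,-1)
state=C head=1 tape=0[0]01...   (C,0)→(B,0,+1)
state=B head=2 tape=00[0]1...   (B,0)→(C,.,+1)
state=C head=3 tape=00.[1]...   (C,1)→(C,0,+1)
state=C head=4 tape=00.0[.]..   (C,.)→(C,0,-1)
state=C head=3 tape=00.[0]0..   (C,0)→(B,0,+1)
state=B head=4 tape=00.0[0]..   (B,0)→(C,.,+1)
state=C head=5 tape=00.0.[.].   (C,.)→(C,0,-1)
state=C head=4 tape=00.0[.]0.   (C,.)→(C,0,-1)
state=C head=3 tape=00.[0]00.   (C,0)→(B,0,+1)
state=B head=4 tape=00.0[0]0.   (B,0)→(C,.,+1)
state=C head=5 tape=00.0.[0].   (C,0)→(B,0,+1)
state=B head=6 tape=00.0.0[.]
Cell 3 holds 0 when M halts.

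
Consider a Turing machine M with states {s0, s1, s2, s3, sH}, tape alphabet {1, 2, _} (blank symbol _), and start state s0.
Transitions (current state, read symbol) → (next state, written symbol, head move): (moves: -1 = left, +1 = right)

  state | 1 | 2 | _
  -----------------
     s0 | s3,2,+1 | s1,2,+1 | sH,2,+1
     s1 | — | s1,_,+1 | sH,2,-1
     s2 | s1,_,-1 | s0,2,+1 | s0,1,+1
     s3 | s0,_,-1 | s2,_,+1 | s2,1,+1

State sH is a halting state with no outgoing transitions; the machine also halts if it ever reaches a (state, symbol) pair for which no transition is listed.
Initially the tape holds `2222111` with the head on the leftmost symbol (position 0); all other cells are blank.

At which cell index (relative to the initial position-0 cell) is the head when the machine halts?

4

state=s0 head=0 tape=[2]222111   (s0,2)→(s1,2,+1)
state=s1 head=1 tape=2[2]22111   (s1,2)→(s1,_,+1)
state=s1 head=2 tape=2_[2]2111   (s1,2)→(s1,_,+1)
state=s1 head=3 tape=2__[2]111   (s1,2)→(s1,_,+1)
state=s1 head=4 tape=2___[1]11
At halt the head is at cell 4.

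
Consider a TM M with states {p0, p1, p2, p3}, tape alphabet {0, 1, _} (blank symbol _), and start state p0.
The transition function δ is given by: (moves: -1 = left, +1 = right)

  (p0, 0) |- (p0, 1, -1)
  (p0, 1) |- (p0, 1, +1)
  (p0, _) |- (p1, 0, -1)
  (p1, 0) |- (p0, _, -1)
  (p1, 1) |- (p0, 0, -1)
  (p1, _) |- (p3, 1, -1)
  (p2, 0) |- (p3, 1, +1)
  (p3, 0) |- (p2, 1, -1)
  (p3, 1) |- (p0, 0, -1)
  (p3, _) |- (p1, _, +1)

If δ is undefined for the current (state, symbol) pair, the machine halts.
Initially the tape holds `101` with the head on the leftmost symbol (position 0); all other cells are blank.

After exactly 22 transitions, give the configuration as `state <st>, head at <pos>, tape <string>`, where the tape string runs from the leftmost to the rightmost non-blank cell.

state=p0 head=0 tape=[1]01__   (p0,1)→(p0,1,+1)
state=p0 head=1 tape=1[0]1__   (p0,0)→(p0,1,-1)
state=p0 head=0 tape=[1]11__   (p0,1)→(p0,1,+1)
state=p0 head=1 tape=1[1]1__   (p0,1)→(p0,1,+1)
state=p0 head=2 tape=11[1]__   (p0,1)→(p0,1,+1)
state=p0 head=3 tape=111[_]_   (p0,_)→(p1,0,-1)
state=p1 head=2 tape=11[1]0_   (p1,1)→(p0,0,-1)
state=p0 head=1 tape=1[1]00_   (p0,1)→(p0,1,+1)
state=p0 head=2 tape=11[0]0_   (p0,0)→(p0,1,-1)
state=p0 head=1 tape=1[1]10_   (p0,1)→(p0,1,+1)
state=p0 head=2 tape=11[1]0_   (p0,1)→(p0,1,+1)
state=p0 head=3 tape=111[0]_   (p0,0)→(p0,1,-1)
state=p0 head=2 tape=11[1]1_   (p0,1)→(p0,1,+1)
state=p0 head=3 tape=111[1]_   (p0,1)→(p0,1,+1)
state=p0 head=4 tape=1111[_]   (p0,_)→(p1,0,-1)
state=p1 head=3 tape=111[1]0   (p1,1)→(p0,0,-1)
state=p0 head=2 tape=11[1]00   (p0,1)→(p0,1,+1)
state=p0 head=3 tape=111[0]0   (p0,0)→(p0,1,-1)
state=p0 head=2 tape=11[1]10   (p0,1)→(p0,1,+1)
state=p0 head=3 tape=111[1]0   (p0,1)→(p0,1,+1)
state=p0 head=4 tape=1111[0]   (p0,0)→(p0,1,-1)
state=p0 head=3 tape=111[1]1   (p0,1)→(p0,1,+1)
state=p0 head=4 tape=1111[1]
After 22 steps: state p0, head at 4, tape 11111.

state p0, head at 4, tape 11111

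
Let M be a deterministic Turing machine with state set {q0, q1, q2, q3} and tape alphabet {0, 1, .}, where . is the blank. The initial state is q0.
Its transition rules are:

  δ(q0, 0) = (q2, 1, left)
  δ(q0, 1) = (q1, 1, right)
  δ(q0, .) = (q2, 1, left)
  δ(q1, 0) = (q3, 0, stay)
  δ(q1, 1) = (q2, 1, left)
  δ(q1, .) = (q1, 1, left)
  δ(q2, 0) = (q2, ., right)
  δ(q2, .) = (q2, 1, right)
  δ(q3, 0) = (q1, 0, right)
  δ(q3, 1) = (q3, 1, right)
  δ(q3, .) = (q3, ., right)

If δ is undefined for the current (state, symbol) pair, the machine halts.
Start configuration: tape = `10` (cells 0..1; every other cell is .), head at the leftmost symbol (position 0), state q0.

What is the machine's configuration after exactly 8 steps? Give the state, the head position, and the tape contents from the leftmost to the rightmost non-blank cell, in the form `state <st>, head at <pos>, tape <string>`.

state=q0 head=0 tape=[1]0.   (q0,1)→(q1,1,right)
state=q1 head=1 tape=1[0].   (q1,0)→(q3,0,stay)
state=q3 head=1 tape=1[0].   (q3,0)→(q1,0,right)
state=q1 head=2 tape=10[.]   (q1,.)→(q1,1,left)
state=q1 head=1 tape=1[0]1   (q1,0)→(q3,0,stay)
state=q3 head=1 tape=1[0]1   (q3,0)→(q1,0,right)
state=q1 head=2 tape=10[1]   (q1,1)→(q2,1,left)
state=q2 head=1 tape=1[0]1   (q2,0)→(q2,.,right)
state=q2 head=2 tape=1.[1]
After 8 steps: state q2, head at 2, tape 1.1.

state q2, head at 2, tape 1.1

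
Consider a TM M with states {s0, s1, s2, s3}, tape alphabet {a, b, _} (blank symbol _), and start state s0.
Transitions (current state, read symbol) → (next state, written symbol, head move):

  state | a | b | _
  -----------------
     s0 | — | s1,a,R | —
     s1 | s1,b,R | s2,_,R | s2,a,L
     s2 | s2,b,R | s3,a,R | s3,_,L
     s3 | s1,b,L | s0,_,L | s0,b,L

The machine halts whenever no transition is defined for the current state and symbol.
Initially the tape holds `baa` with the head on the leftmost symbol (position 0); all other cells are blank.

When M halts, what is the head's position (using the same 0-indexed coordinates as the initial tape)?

2

state=s0 head=0 tape=[b]aa__   (s0,b)→(s1,a,R)
state=s1 head=1 tape=a[a]a__   (s1,a)→(s1,b,R)
state=s1 head=2 tape=ab[a]__   (s1,a)→(s1,b,R)
state=s1 head=3 tape=abb[_]_   (s1,_)→(s2,a,L)
state=s2 head=2 tape=ab[b]a_   (s2,b)→(s3,a,R)
state=s3 head=3 tape=aba[a]_   (s3,a)→(s1,b,L)
state=s1 head=2 tape=ab[a]b_   (s1,a)→(s1,b,R)
state=s1 head=3 tape=abb[b]_   (s1,b)→(s2,_,R)
state=s2 head=4 tape=abb_[_]   (s2,_)→(s3,_,L)
state=s3 head=3 tape=abb[_]_   (s3,_)→(s0,b,L)
state=s0 head=2 tape=ab[b]b_   (s0,b)→(s1,a,R)
state=s1 head=3 tape=aba[b]_   (s1,b)→(s2,_,R)
state=s2 head=4 tape=aba_[_]   (s2,_)→(s3,_,L)
state=s3 head=3 tape=aba[_]_   (s3,_)→(s0,b,L)
state=s0 head=2 tape=ab[a]b_
At halt the head is at cell 2.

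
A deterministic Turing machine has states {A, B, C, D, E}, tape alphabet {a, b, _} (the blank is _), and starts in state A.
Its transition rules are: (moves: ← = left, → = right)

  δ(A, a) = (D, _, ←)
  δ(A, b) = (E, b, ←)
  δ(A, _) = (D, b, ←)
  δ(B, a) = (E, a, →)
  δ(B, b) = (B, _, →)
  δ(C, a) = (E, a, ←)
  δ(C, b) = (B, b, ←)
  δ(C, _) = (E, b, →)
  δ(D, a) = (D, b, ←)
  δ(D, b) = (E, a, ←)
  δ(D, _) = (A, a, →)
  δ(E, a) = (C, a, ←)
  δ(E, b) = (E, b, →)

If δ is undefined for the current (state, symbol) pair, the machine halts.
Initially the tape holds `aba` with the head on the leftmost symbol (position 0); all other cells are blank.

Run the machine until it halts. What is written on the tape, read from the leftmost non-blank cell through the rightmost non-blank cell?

babbba

state=A head=0 tape=____[a]ba   (A,a)→(D,_,←)
state=D head=-1 tape=___[_]_ba   (D,_)→(A,a,→)
state=A head=0 tape=___a[_]ba   (A,_)→(D,b,←)
state=D head=-1 tape=___[a]bba   (D,a)→(D,b,←)
state=D head=-2 tape=__[_]bbba   (D,_)→(A,a,→)
state=A head=-1 tape=__a[b]bba   (A,b)→(E,b,←)
state=E head=-2 tape=__[a]bbba   (E,a)→(C,a,←)
state=C head=-3 tape=_[_]abbba   (C,_)→(E,b,→)
state=E head=-2 tape=_b[a]bbba   (E,a)→(C,a,←)
state=C head=-3 tape=_[b]abbba   (C,b)→(B,b,←)
state=B head=-4 tape=[_]babbba
The non-blank tape span at halt is babbba.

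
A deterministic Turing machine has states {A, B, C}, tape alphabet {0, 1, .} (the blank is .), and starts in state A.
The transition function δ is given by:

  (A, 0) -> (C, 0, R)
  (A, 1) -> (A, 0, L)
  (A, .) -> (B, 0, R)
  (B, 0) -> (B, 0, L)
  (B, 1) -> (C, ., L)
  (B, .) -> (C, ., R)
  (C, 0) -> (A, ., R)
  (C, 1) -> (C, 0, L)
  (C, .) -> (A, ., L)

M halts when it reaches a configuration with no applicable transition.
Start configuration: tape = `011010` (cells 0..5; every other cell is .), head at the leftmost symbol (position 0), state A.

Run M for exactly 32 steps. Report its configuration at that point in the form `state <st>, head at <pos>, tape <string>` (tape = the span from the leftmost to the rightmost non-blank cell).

state=A head=0 tape=[0]11010.   (A,0)→(C,0,R)
state=C head=1 tape=0[1]1010.   (C,1)→(C,0,L)
state=C head=0 tape=[0]01010.   (C,0)→(A,.,R)
state=A head=1 tape=.[0]1010.   (A,0)→(C,0,R)
state=C head=2 tape=.0[1]010.   (C,1)→(C,0,L)
state=C head=1 tape=.[0]0010.   (C,0)→(A,.,R)
state=A head=2 tape=..[0]010.   (A,0)→(C,0,R)
state=C head=3 tape=..0[0]10.   (C,0)→(A,.,R)
state=A head=4 tape=..0.[1]0.   (A,1)→(A,0,L)
state=A head=3 tape=..0[.]00.   (A,.)→(B,0,R)
state=B head=4 tape=..00[0]0.   (B,0)→(B,0,L)
state=B head=3 tape=..0[0]00.   (B,0)→(B,0,L)
state=B head=2 tape=..[0]000.   (B,0)→(B,0,L)
state=B head=1 tape=.[.]0000.   (B,.)→(C,.,R)
state=C head=2 tape=..[0]000.   (C,0)→(A,.,R)
state=A head=3 tape=...[0]00.   (A,0)→(C,0,R)
state=C head=4 tape=...0[0]0.   (C,0)→(A,.,R)
state=A head=5 tape=...0.[0].   (A,0)→(C,0,R)
state=C head=6 tape=...0.0[.]   (C,.)→(A,.,L)
state=A head=5 tape=...0.[0].   (A,0)→(C,0,R)
state=C head=6 tape=...0.0[.]   (C,.)→(A,.,L)
state=A head=5 tape=...0.[0].   (A,0)→(C,0,R)
state=C head=6 tape=...0.0[.]   (C,.)→(A,.,L)
state=A head=5 tape=...0.[0].   (A,0)→(C,0,R)
state=C head=6 tape=...0.0[.]   (C,.)→(A,.,L)
state=A head=5 tape=...0.[0].   (A,0)→(C,0,R)
state=C head=6 tape=...0.0[.]   (C,.)→(A,.,L)
state=A head=5 tape=...0.[0].   (A,0)→(C,0,R)
state=C head=6 tape=...0.0[.]   (C,.)→(A,.,L)
state=A head=5 tape=...0.[0].   (A,0)→(C,0,R)
state=C head=6 tape=...0.0[.]   (C,.)→(A,.,L)
state=A head=5 tape=...0.[0].   (A,0)→(C,0,R)
state=C head=6 tape=...0.0[.]
After 32 steps: state C, head at 6, tape 0.0.

state C, head at 6, tape 0.0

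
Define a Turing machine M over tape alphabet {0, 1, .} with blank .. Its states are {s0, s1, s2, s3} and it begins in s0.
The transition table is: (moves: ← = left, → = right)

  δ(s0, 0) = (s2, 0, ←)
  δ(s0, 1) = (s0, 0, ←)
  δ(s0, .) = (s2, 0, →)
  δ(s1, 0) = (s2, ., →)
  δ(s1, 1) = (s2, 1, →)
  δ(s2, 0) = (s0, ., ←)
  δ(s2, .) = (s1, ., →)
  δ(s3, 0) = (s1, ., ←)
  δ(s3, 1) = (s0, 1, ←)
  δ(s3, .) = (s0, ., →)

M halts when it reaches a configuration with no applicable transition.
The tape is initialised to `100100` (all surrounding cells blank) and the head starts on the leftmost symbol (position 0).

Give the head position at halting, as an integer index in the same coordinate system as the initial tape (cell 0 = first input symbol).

s0 | ..[1]00100   read 1 → write 0, move ←, go to s0
s0 | .[.]000100   read . → write 0, move →, go to s2
s2 | .0[0]00100   read 0 → write ., move ←, go to s0
s0 | .[0].00100   read 0 → write 0, move ←, go to s2
s2 | [.]0.00100   read . → write ., move →, go to s1
s1 | .[0].00100   read 0 → write ., move →, go to s2
s2 | ..[.]00100   read . → write ., move →, go to s1
s1 | ...[0]0100   read 0 → write ., move →, go to s2
s2 | ....[0]100   read 0 → write ., move ←, go to s0
s0 | ...[.].100   read . → write 0, move →, go to s2
s2 | ...0[.]100   read . → write ., move →, go to s1
s1 | ...0.[1]00   read 1 → write 1, move →, go to s2
s2 | ...0.1[0]0   read 0 → write ., move ←, go to s0
s0 | ...0.[1].0   read 1 → write 0, move ←, go to s0
s0 | ...0[.]0.0   read . → write 0, move →, go to s2
s2 | ...00[0].0   read 0 → write ., move ←, go to s0
s0 | ...0[0]..0   read 0 → write 0, move ←, go to s2
s2 | ...[0]0..0   read 0 → write ., move ←, go to s0
s0 | ..[.].0..0   read . → write 0, move →, go to s2
s2 | ..0[.]0..0   read . → write ., move →, go to s1
s1 | ..0.[0]..0   read 0 → write ., move →, go to s2
s2 | ..0..[.].0   read . → write ., move →, go to s1
s1 | ..0...[.]0
At halt the head is at cell 4.

4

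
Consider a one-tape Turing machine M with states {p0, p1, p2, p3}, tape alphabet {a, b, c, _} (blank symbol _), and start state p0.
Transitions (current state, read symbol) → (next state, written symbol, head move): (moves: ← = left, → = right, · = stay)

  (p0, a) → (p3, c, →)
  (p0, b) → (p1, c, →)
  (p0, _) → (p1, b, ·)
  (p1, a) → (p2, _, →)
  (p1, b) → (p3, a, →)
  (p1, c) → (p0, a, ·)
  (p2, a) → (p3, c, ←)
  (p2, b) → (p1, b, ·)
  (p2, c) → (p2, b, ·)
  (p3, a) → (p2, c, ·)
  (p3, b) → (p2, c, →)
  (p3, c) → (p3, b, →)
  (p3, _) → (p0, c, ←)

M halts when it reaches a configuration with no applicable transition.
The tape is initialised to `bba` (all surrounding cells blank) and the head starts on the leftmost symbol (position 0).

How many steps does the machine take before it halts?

14

state=p0 head=0 tape=[b]ba___   (p0,b)→(p1,c,→)
state=p1 head=1 tape=c[b]a___   (p1,b)→(p3,a,→)
state=p3 head=2 tape=ca[a]___   (p3,a)→(p2,c,·)
state=p2 head=2 tape=ca[c]___   (p2,c)→(p2,b,·)
state=p2 head=2 tape=ca[b]___   (p2,b)→(p1,b,·)
state=p1 head=2 tape=ca[b]___   (p1,b)→(p3,a,→)
state=p3 head=3 tape=caa[_]__   (p3,_)→(p0,c,←)
state=p0 head=2 tape=ca[a]c__   (p0,a)→(p3,c,→)
state=p3 head=3 tape=cac[c]__   (p3,c)→(p3,b,→)
state=p3 head=4 tape=cacb[_]_   (p3,_)→(p0,c,←)
state=p0 head=3 tape=cac[b]c_   (p0,b)→(p1,c,→)
state=p1 head=4 tape=cacc[c]_   (p1,c)→(p0,a,·)
state=p0 head=4 tape=cacc[a]_   (p0,a)→(p3,c,→)
state=p3 head=5 tape=caccc[_]   (p3,_)→(p0,c,←)
state=p0 head=4 tape=cacc[c]c
M halts after 14 transitions.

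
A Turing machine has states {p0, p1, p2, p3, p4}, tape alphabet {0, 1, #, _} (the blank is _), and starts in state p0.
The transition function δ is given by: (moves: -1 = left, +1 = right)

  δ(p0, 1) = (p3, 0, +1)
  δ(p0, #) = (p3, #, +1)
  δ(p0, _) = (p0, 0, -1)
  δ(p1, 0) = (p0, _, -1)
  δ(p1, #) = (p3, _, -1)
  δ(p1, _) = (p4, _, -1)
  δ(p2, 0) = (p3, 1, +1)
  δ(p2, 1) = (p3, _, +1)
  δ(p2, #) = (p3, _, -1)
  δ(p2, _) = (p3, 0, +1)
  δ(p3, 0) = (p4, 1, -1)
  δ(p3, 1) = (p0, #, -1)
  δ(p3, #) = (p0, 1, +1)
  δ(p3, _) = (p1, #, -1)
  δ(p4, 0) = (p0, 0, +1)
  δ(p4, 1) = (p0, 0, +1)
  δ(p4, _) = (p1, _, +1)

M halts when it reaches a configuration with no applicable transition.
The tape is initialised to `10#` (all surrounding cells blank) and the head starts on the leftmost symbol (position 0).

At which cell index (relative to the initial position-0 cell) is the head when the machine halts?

state=p0 head=0 tape=[1]0#__   (p0,1)→(p3,0,+1)
state=p3 head=1 tape=0[0]#__   (p3,0)→(p4,1,-1)
state=p4 head=0 tape=[0]1#__   (p4,0)→(p0,0,+1)
state=p0 head=1 tape=0[1]#__   (p0,1)→(p3,0,+1)
state=p3 head=2 tape=00[#]__   (p3,#)→(p0,1,+1)
state=p0 head=3 tape=001[_]_   (p0,_)→(p0,0,-1)
state=p0 head=2 tape=00[1]0_   (p0,1)→(p3,0,+1)
state=p3 head=3 tape=000[0]_   (p3,0)→(p4,1,-1)
state=p4 head=2 tape=00[0]1_   (p4,0)→(p0,0,+1)
state=p0 head=3 tape=000[1]_   (p0,1)→(p3,0,+1)
state=p3 head=4 tape=0000[_]   (p3,_)→(p1,#,-1)
state=p1 head=3 tape=000[0]#   (p1,0)→(p0,_,-1)
state=p0 head=2 tape=00[0]_#
At halt the head is at cell 2.

2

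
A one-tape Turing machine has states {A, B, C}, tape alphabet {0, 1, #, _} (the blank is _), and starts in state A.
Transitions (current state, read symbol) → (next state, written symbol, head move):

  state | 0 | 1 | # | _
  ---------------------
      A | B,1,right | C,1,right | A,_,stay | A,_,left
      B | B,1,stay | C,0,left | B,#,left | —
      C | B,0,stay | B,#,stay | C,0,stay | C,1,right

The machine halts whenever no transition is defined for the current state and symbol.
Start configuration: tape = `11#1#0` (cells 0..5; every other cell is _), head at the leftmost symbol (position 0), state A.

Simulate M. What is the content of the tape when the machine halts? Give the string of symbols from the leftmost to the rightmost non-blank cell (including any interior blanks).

#0##1#0

A | __[1]1#1#0   read 1 → write 1, move right, go to C
C | __1[1]#1#0   read 1 → write #, move stay, go to B
B | __1[#]#1#0   read # → write #, move left, go to B
B | __[1]##1#0   read 1 → write 0, move left, go to C
C | _[_]0##1#0   read _ → write 1, move right, go to C
C | _1[0]##1#0   read 0 → write 0, move stay, go to B
B | _1[0]##1#0   read 0 → write 1, move stay, go to B
B | _1[1]##1#0   read 1 → write 0, move left, go to C
C | _[1]0##1#0   read 1 → write #, move stay, go to B
B | _[#]0##1#0   read # → write #, move left, go to B
B | [_]#0##1#0
The non-blank tape span at halt is #0##1#0.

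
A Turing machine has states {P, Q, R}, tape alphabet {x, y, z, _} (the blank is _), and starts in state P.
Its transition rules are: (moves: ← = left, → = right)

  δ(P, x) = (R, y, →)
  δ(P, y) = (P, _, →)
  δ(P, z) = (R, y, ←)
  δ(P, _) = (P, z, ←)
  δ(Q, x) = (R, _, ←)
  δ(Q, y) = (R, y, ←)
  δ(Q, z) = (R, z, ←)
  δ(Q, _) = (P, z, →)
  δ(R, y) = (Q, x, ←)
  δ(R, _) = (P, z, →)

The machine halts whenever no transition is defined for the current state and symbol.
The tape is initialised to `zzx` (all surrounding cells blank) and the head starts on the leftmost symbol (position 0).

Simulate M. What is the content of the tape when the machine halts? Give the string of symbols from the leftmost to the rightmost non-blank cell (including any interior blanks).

state=P head=0 tape=_[z]zx__   (P,z)→(R,y,←)
state=R head=-1 tape=[_]yzx__   (R,_)→(P,z,→)
state=P head=0 tape=z[y]zx__   (P,y)→(P,_,→)
state=P head=1 tape=z_[z]x__   (P,z)→(R,y,←)
state=R head=0 tape=z[_]yx__   (R,_)→(P,z,→)
state=P head=1 tape=zz[y]x__   (P,y)→(P,_,→)
state=P head=2 tape=zz_[x]__   (P,x)→(R,y,→)
state=R head=3 tape=zz_y[_]_   (R,_)→(P,z,→)
state=P head=4 tape=zz_yz[_]   (P,_)→(P,z,←)
state=P head=3 tape=zz_y[z]z   (P,z)→(R,y,←)
state=R head=2 tape=zz_[y]yz   (R,y)→(Q,x,←)
state=Q head=1 tape=zz[_]xyz   (Q,_)→(P,z,→)
state=P head=2 tape=zzz[x]yz   (P,x)→(R,y,→)
state=R head=3 tape=zzzy[y]z   (R,y)→(Q,x,←)
state=Q head=2 tape=zzz[y]xz   (Q,y)→(R,y,←)
state=R head=1 tape=zz[z]yxz
The non-blank tape span at halt is zzzyxz.

zzzyxz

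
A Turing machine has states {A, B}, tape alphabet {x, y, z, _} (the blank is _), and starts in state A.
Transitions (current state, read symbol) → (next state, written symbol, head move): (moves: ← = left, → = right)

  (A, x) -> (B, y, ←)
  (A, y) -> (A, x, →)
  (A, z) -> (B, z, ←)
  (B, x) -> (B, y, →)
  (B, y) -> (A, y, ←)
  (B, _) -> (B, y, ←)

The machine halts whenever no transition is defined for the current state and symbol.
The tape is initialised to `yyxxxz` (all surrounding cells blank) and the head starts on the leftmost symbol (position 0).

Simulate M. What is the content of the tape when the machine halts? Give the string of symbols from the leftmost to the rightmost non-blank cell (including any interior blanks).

state=A head=0 tape=[y]yxxxz   (A,y)→(A,x,→)
state=A head=1 tape=x[y]xxxz   (A,y)→(A,x,→)
state=A head=2 tape=xx[x]xxz   (A,x)→(B,y,←)
state=B head=1 tape=x[x]yxxz   (B,x)→(B,y,→)
state=B head=2 tape=xy[y]xxz   (B,y)→(A,y,←)
state=A head=1 tape=x[y]yxxz   (A,y)→(A,x,→)
state=A head=2 tape=xx[y]xxz   (A,y)→(A,x,→)
state=A head=3 tape=xxx[x]xz   (A,x)→(B,y,←)
state=B head=2 tape=xx[x]yxz   (B,x)→(B,y,→)
state=B head=3 tape=xxy[y]xz   (B,y)→(A,y,←)
state=A head=2 tape=xx[y]yxz   (A,y)→(A,x,→)
state=A head=3 tape=xxx[y]xz   (A,y)→(A,x,→)
state=A head=4 tape=xxxx[x]z   (A,x)→(B,y,←)
state=B head=3 tape=xxx[x]yz   (B,x)→(B,y,→)
state=B head=4 tape=xxxy[y]z   (B,y)→(A,y,←)
state=A head=3 tape=xxx[y]yz   (A,y)→(A,x,→)
state=A head=4 tape=xxxx[y]z   (A,y)→(A,x,→)
state=A head=5 tape=xxxxx[z]   (A,z)→(B,z,←)
state=B head=4 tape=xxxx[x]z   (B,x)→(B,y,→)
state=B head=5 tape=xxxxy[z]
The non-blank tape span at halt is xxxxyz.

xxxxyz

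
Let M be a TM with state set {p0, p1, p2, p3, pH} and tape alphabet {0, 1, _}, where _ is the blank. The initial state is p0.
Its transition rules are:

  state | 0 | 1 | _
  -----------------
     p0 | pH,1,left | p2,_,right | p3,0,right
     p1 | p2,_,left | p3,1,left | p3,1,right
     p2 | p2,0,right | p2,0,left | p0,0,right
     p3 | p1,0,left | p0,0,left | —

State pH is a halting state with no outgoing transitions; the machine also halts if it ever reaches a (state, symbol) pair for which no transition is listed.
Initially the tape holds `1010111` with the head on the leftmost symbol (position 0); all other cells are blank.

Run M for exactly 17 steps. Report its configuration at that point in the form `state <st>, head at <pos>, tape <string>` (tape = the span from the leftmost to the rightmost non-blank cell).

state=p0 head=0 tape=[1]010111___   (p0,1)→(p2,_,right)
state=p2 head=1 tape=_[0]10111___   (p2,0)→(p2,0,right)
state=p2 head=2 tape=_0[1]0111___   (p2,1)→(p2,0,left)
state=p2 head=1 tape=_[0]00111___   (p2,0)→(p2,0,right)
state=p2 head=2 tape=_0[0]0111___   (p2,0)→(p2,0,right)
state=p2 head=3 tape=_00[0]111___   (p2,0)→(p2,0,right)
state=p2 head=4 tape=_000[1]11___   (p2,1)→(p2,0,left)
state=p2 head=3 tape=_00[0]011___   (p2,0)→(p2,0,right)
state=p2 head=4 tape=_000[0]11___   (p2,0)→(p2,0,right)
state=p2 head=5 tape=_0000[1]1___   (p2,1)→(p2,0,left)
state=p2 head=4 tape=_000[0]01___   (p2,0)→(p2,0,right)
state=p2 head=5 tape=_0000[0]1___   (p2,0)→(p2,0,right)
state=p2 head=6 tape=_00000[1]___   (p2,1)→(p2,0,left)
state=p2 head=5 tape=_0000[0]0___   (p2,0)→(p2,0,right)
state=p2 head=6 tape=_00000[0]___   (p2,0)→(p2,0,right)
state=p2 head=7 tape=_000000[_]__   (p2,_)→(p0,0,right)
state=p0 head=8 tape=_0000000[_]_   (p0,_)→(p3,0,right)
state=p3 head=9 tape=_00000000[_]
After 17 steps: state p3, head at 9, tape 00000000.

state p3, head at 9, tape 00000000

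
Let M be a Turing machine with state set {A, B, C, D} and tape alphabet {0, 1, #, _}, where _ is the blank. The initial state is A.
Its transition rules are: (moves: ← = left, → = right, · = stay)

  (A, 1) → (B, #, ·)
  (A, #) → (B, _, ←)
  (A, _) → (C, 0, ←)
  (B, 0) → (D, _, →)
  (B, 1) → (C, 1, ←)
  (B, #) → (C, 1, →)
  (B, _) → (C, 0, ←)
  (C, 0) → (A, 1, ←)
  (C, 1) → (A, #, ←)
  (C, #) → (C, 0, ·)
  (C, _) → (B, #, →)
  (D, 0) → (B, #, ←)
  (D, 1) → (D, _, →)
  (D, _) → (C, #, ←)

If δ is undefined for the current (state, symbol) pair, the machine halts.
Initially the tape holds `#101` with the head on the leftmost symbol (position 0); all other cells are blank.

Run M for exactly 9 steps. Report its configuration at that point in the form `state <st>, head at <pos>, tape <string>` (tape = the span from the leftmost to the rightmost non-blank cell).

A | __[#]101   read # → write _, move ←, go to B
B | _[_]_101   read _ → write 0, move ←, go to C
C | [_]0_101   read _ → write #, move →, go to B
B | #[0]_101   read 0 → write _, move →, go to D
D | #_[_]101   read _ → write #, move ←, go to C
C | #[_]#101   read _ → write #, move →, go to B
B | ##[#]101   read # → write 1, move →, go to C
C | ##1[1]01   read 1 → write #, move ←, go to A
A | ##[1]#01   read 1 → write #, move ·, go to B
B | ##[#]#01
After 9 steps: state B, head at 0, tape ####01.

state B, head at 0, tape ####01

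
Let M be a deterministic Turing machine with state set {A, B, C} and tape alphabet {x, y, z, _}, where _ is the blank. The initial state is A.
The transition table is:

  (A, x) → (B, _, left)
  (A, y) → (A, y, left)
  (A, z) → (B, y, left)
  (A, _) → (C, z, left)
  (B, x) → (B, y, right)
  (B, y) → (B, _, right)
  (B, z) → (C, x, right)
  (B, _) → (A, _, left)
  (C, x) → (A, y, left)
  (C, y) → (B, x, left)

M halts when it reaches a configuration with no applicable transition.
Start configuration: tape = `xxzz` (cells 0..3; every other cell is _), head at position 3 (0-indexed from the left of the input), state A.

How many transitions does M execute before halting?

13

A | __xxz[z]_   read z → write y, move left, go to B
B | __xx[z]y_   read z → write x, move right, go to C
C | __xxx[y]_   read y → write x, move left, go to B
B | __xx[x]x_   read x → write y, move right, go to B
B | __xxy[x]_   read x → write y, move right, go to B
B | __xxyy[_]   read _ → write _, move left, go to A
A | __xxy[y]_   read y → write y, move left, go to A
A | __xx[y]y_   read y → write y, move left, go to A
A | __x[x]yy_   read x → write _, move left, go to B
B | __[x]_yy_   read x → write y, move right, go to B
B | __y[_]yy_   read _ → write _, move left, go to A
A | __[y]_yy_   read y → write y, move left, go to A
A | _[_]y_yy_   read _ → write z, move left, go to C
C | [_]zy_yy_
M halts after 13 transitions.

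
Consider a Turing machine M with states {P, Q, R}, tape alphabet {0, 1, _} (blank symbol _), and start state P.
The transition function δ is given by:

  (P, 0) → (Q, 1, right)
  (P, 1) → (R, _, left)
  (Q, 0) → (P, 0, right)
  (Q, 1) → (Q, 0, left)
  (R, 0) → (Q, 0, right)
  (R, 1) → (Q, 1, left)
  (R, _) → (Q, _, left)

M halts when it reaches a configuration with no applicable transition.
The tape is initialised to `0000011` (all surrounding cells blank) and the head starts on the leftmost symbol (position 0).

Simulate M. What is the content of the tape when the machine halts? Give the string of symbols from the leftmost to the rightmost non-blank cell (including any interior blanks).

101010

P | [0]000011   read 0 → write 1, move right, go to Q
Q | 1[0]00011   read 0 → write 0, move right, go to P
P | 10[0]0011   read 0 → write 1, move right, go to Q
Q | 101[0]011   read 0 → write 0, move right, go to P
P | 1010[0]11   read 0 → write 1, move right, go to Q
Q | 10101[1]1   read 1 → write 0, move left, go to Q
Q | 1010[1]01   read 1 → write 0, move left, go to Q
Q | 101[0]001   read 0 → write 0, move right, go to P
P | 1010[0]01   read 0 → write 1, move right, go to Q
Q | 10101[0]1   read 0 → write 0, move right, go to P
P | 101010[1]   read 1 → write _, move left, go to R
R | 10101[0]_   read 0 → write 0, move right, go to Q
Q | 101010[_]
The non-blank tape span at halt is 101010.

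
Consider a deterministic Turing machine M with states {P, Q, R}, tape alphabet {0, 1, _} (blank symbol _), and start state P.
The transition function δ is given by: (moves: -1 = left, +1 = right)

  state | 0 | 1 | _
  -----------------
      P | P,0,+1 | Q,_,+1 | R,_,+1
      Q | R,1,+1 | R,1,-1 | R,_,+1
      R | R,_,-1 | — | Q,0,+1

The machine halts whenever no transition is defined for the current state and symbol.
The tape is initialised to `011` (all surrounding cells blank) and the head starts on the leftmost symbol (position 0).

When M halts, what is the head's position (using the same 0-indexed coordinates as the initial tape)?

state=P head=0 tape=_[0]11   (P,0)→(P,0,+1)
state=P head=1 tape=_0[1]1   (P,1)→(Q,_,+1)
state=Q head=2 tape=_0_[1]   (Q,1)→(R,1,-1)
state=R head=1 tape=_0[_]1   (R,_)→(Q,0,+1)
state=Q head=2 tape=_00[1]   (Q,1)→(R,1,-1)
state=R head=1 tape=_0[0]1   (R,0)→(R,_,-1)
state=R head=0 tape=_[0]_1   (R,0)→(R,_,-1)
state=R head=-1 tape=[_]__1   (R,_)→(Q,0,+1)
state=Q head=0 tape=0[_]_1   (Q,_)→(R,_,+1)
state=R head=1 tape=0_[_]1   (R,_)→(Q,0,+1)
state=Q head=2 tape=0_0[1]   (Q,1)→(R,1,-1)
state=R head=1 tape=0_[0]1   (R,0)→(R,_,-1)
state=R head=0 tape=0[_]_1   (R,_)→(Q,0,+1)
state=Q head=1 tape=00[_]1   (Q,_)→(R,_,+1)
state=R head=2 tape=00_[1]
At halt the head is at cell 2.

2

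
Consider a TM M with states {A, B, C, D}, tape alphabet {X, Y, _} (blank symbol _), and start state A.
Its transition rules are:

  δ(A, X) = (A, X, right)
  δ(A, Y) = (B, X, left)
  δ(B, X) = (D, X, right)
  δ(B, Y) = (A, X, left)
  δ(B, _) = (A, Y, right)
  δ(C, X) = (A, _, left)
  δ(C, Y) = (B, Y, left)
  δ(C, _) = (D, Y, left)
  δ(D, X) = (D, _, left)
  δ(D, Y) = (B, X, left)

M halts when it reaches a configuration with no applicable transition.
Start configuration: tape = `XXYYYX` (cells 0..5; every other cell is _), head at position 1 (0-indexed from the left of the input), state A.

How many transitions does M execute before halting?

state=A head=1 tape=_X[X]YYYX   (A,X)→(A,X,right)
state=A head=2 tape=_XX[Y]YYX   (A,Y)→(B,X,left)
state=B head=1 tape=_X[X]XYYX   (B,X)→(D,X,right)
state=D head=2 tape=_XX[X]YYX   (D,X)→(D,_,left)
state=D head=1 tape=_X[X]_YYX   (D,X)→(D,_,left)
state=D head=0 tape=_[X]__YYX   (D,X)→(D,_,left)
state=D head=-1 tape=[_]___YYX
M halts after 6 transitions.

6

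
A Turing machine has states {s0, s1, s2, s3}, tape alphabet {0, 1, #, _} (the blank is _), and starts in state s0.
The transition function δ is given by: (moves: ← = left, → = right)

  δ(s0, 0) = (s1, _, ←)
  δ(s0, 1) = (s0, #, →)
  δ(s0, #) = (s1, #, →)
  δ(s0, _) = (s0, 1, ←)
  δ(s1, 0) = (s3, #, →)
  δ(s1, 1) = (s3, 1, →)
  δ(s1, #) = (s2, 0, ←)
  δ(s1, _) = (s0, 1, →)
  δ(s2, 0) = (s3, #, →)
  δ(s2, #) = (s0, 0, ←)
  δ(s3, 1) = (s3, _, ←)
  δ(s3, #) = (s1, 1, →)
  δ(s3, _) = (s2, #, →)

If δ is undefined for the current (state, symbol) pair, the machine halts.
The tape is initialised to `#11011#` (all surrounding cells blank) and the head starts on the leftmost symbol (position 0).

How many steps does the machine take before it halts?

15

state=s0 head=0 tape=_[#]11011#   (s0,#)→(s1,#,→)
state=s1 head=1 tape=_#[1]1011#   (s1,1)→(s3,1,→)
state=s3 head=2 tape=_#1[1]011#   (s3,1)→(s3,_,←)
state=s3 head=1 tape=_#[1]_011#   (s3,1)→(s3,_,←)
state=s3 head=0 tape=_[#]__011#   (s3,#)→(s1,1,→)
state=s1 head=1 tape=_1[_]_011#   (s1,_)→(s0,1,→)
state=s0 head=2 tape=_11[_]011#   (s0,_)→(s0,1,←)
state=s0 head=1 tape=_1[1]1011#   (s0,1)→(s0,#,→)
state=s0 head=2 tape=_1#[1]011#   (s0,1)→(s0,#,→)
state=s0 head=3 tape=_1##[0]11#   (s0,0)→(s1,_,←)
state=s1 head=2 tape=_1#[#]_11#   (s1,#)→(s2,0,←)
state=s2 head=1 tape=_1[#]0_11#   (s2,#)→(s0,0,←)
state=s0 head=0 tape=_[1]00_11#   (s0,1)→(s0,#,→)
state=s0 head=1 tape=_#[0]0_11#   (s0,0)→(s1,_,←)
state=s1 head=0 tape=_[#]_0_11#   (s1,#)→(s2,0,←)
state=s2 head=-1 tape=[_]0_0_11#
M halts after 15 transitions.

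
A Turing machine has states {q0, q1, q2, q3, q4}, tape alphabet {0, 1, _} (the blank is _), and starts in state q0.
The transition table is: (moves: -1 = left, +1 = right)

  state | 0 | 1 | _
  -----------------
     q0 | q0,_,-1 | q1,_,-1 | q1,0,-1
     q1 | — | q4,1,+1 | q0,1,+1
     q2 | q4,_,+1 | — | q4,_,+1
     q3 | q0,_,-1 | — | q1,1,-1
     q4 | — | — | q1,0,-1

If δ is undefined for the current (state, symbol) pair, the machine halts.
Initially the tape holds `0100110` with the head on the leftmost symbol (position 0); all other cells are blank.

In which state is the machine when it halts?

q0 | ___[0]100110   read 0 → write _, move -1, go to q0
q0 | __[_]_100110   read _ → write 0, move -1, go to q1
q1 | _[_]0_100110   read _ → write 1, move +1, go to q0
q0 | _1[0]_100110   read 0 → write _, move -1, go to q0
q0 | _[1]__100110   read 1 → write _, move -1, go to q1
q1 | [_]___100110   read _ → write 1, move +1, go to q0
q0 | 1[_]__100110   read _ → write 0, move -1, go to q1
q1 | [1]0__100110   read 1 → write 1, move +1, go to q4
q4 | 1[0]__100110
No transition is defined for (q4, 0); M halts in state q4.

q4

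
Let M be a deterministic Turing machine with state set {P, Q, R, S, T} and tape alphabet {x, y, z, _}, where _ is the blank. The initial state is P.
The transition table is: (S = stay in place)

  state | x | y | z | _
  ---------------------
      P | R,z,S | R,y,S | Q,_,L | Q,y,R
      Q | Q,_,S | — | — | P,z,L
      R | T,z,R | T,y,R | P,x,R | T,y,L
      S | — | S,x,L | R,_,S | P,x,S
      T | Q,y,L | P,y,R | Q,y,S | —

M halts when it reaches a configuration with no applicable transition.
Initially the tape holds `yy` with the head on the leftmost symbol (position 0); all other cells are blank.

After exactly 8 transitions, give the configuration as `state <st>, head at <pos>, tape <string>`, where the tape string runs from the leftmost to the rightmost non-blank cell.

state Q, head at 3, tape yyyy

P | [y]y__   read y → write y, move S, go to R
R | [y]y__   read y → write y, move R, go to T
T | y[y]__   read y → write y, move R, go to P
P | yy[_]_   read _ → write y, move R, go to Q
Q | yyy[_]   read _ → write z, move L, go to P
P | yy[y]z   read y → write y, move S, go to R
R | yy[y]z   read y → write y, move R, go to T
T | yyy[z]   read z → write y, move S, go to Q
Q | yyy[y]
After 8 steps: state Q, head at 3, tape yyyy.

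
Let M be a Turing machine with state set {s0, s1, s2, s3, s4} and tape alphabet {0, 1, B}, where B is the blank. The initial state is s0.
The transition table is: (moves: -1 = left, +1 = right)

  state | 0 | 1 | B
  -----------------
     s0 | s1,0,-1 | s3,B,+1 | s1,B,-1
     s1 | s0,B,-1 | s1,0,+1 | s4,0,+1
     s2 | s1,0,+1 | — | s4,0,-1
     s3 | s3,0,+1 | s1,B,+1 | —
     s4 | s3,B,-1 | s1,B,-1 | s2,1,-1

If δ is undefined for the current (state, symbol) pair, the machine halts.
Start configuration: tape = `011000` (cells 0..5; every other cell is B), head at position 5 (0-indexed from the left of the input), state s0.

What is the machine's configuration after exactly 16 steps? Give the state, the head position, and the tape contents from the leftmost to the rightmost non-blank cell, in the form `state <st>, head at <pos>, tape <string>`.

state s4, head at 1, tape 0000BBB0

state=s0 head=5 tape=BB01100[0]   (s0,0)→(s1,0,-1)
state=s1 head=4 tape=BB0110[0]0   (s1,0)→(s0,B,-1)
state=s0 head=3 tape=BB011[0]B0   (s0,0)→(s1,0,-1)
state=s1 head=2 tape=BB01[1]0B0   (s1,1)→(s1,0,+1)
state=s1 head=3 tape=BB010[0]B0   (s1,0)→(s0,B,-1)
state=s0 head=2 tape=BB01[0]BB0   (s0,0)→(s1,0,-1)
state=s1 head=1 tape=BB0[1]0BB0   (s1,1)→(s1,0,+1)
state=s1 head=2 tape=BB00[0]BB0   (s1,0)→(s0,B,-1)
state=s0 head=1 tape=BB0[0]BBB0   (s0,0)→(s1,0,-1)
state=s1 head=0 tape=BB[0]0BBB0   (s1,0)→(s0,B,-1)
state=s0 head=-1 tape=B[B]B0BBB0   (s0,B)→(s1,B,-1)
state=s1 head=-2 tape=[B]BB0BBB0   (s1,B)→(s4,0,+1)
state=s4 head=-1 tape=0[B]B0BBB0   (s4,B)→(s2,1,-1)
state=s2 head=-2 tape=[0]1B0BBB0   (s2,0)→(s1,0,+1)
state=s1 head=-1 tape=0[1]B0BBB0   (s1,1)→(s1,0,+1)
state=s1 head=0 tape=00[B]0BBB0   (s1,B)→(s4,0,+1)
state=s4 head=1 tape=000[0]BBB0
After 16 steps: state s4, head at 1, tape 0000BBB0.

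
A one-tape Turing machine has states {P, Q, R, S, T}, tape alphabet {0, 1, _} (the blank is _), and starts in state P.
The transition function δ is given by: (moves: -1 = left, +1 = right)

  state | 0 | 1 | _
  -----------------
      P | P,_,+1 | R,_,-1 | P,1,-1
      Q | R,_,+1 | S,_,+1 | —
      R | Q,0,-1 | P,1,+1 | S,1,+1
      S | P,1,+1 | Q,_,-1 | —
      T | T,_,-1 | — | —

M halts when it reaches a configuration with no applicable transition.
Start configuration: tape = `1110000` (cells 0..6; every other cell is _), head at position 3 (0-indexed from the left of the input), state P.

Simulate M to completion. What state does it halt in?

S

state=P head=3 tape=_111[0]000_   (P,0)→(P,_,+1)
state=P head=4 tape=_111_[0]00_   (P,0)→(P,_,+1)
state=P head=5 tape=_111__[0]0_   (P,0)→(P,_,+1)
state=P head=6 tape=_111___[0]_   (P,0)→(P,_,+1)
state=P head=7 tape=_111____[_]   (P,_)→(P,1,-1)
state=P head=6 tape=_111___[_]1   (P,_)→(P,1,-1)
state=P head=5 tape=_111__[_]11   (P,_)→(P,1,-1)
state=P head=4 tape=_111_[_]111   (P,_)→(P,1,-1)
state=P head=3 tape=_111[_]1111   (P,_)→(P,1,-1)
state=P head=2 tape=_11[1]11111   (P,1)→(R,_,-1)
state=R head=1 tape=_1[1]_11111   (R,1)→(P,1,+1)
state=P head=2 tape=_11[_]11111   (P,_)→(P,1,-1)
state=P head=1 tape=_1[1]111111   (P,1)→(R,_,-1)
state=R head=0 tape=_[1]_111111   (R,1)→(P,1,+1)
state=P head=1 tape=_1[_]111111   (P,_)→(P,1,-1)
state=P head=0 tape=_[1]1111111   (P,1)→(R,_,-1)
state=R head=-1 tape=[_]_1111111   (R,_)→(S,1,+1)
state=S head=0 tape=1[_]1111111
No transition is defined for (S, _); M halts in state S.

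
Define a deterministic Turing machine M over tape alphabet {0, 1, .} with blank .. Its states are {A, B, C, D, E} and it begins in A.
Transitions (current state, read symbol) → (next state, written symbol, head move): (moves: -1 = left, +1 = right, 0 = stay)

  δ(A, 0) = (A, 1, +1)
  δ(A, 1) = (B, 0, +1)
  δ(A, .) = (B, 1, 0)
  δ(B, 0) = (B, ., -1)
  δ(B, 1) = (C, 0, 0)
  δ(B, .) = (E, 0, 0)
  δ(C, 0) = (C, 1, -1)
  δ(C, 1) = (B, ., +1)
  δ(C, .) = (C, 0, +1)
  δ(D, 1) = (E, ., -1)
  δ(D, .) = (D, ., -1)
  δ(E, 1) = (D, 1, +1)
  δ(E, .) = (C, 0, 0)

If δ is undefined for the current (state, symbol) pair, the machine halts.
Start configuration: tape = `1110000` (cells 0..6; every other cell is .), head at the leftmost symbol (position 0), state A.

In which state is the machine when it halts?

state=A head=0 tape=.[1]110000   (A,1)→(B,0,+1)
state=B head=1 tape=.0[1]10000   (B,1)→(C,0,0)
state=C head=1 tape=.0[0]10000   (C,0)→(C,1,-1)
state=C head=0 tape=.[0]110000   (C,0)→(C,1,-1)
state=C head=-1 tape=[.]1110000   (C,.)→(C,0,+1)
state=C head=0 tape=0[1]110000   (C,1)→(B,.,+1)
state=B head=1 tape=0.[1]10000   (B,1)→(C,0,0)
state=C head=1 tape=0.[0]10000   (C,0)→(C,1,-1)
state=C head=0 tape=0[.]110000   (C,.)→(C,0,+1)
state=C head=1 tape=00[1]10000   (C,1)→(B,.,+1)
state=B head=2 tape=00.[1]0000   (B,1)→(C,0,0)
state=C head=2 tape=00.[0]0000   (C,0)→(C,1,-1)
state=C head=1 tape=00[.]10000   (C,.)→(C,0,+1)
state=C head=2 tape=000[1]0000   (C,1)→(B,.,+1)
state=B head=3 tape=000.[0]000   (B,0)→(B,.,-1)
state=B head=2 tape=000[.].000   (B,.)→(E,0,0)
state=E head=2 tape=000[0].000
No transition is defined for (E, 0); M halts in state E.

E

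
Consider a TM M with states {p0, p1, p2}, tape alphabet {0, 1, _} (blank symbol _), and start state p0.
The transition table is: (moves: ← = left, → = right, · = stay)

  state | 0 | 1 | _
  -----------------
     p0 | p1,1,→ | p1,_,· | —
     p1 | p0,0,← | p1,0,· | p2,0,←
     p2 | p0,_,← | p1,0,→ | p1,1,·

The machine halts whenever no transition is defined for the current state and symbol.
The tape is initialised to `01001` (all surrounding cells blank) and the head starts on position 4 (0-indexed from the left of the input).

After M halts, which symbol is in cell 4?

0

p0 | _0100[1]   read 1 → write _, move ·, go to p1
p1 | _0100[_]   read _ → write 0, move ←, go to p2
p2 | _010[0]0   read 0 → write _, move ←, go to p0
p0 | _01[0]_0   read 0 → write 1, move →, go to p1
p1 | _011[_]0   read _ → write 0, move ←, go to p2
p2 | _01[1]00   read 1 → write 0, move →, go to p1
p1 | _010[0]0   read 0 → write 0, move ←, go to p0
p0 | _01[0]00   read 0 → write 1, move →, go to p1
p1 | _011[0]0   read 0 → write 0, move ←, go to p0
p0 | _01[1]00   read 1 → write _, move ·, go to p1
p1 | _01[_]00   read _ → write 0, move ←, go to p2
p2 | _0[1]000   read 1 → write 0, move →, go to p1
p1 | _00[0]00   read 0 → write 0, move ←, go to p0
p0 | _0[0]000   read 0 → write 1, move →, go to p1
p1 | _01[0]00   read 0 → write 0, move ←, go to p0
p0 | _0[1]000   read 1 → write _, move ·, go to p1
p1 | _0[_]000   read _ → write 0, move ←, go to p2
p2 | _[0]0000   read 0 → write _, move ←, go to p0
p0 | [_]_0000
Cell 4 holds 0 when M halts.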